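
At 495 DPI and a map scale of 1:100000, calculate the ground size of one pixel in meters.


pixel_cm = 2.54 / 495 ≈ 0.005131 cm
ground = pixel_cm * 100000 / 100 = 2.54 * 100000 / (495 * 100) = 254000 / 49500 ≈ 5.13 m

5.13 m


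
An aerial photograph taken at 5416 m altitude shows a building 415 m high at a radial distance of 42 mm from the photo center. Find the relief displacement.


d = h * r / H = 415 * 42 / 5416 = 3.22 mm

3.22 mm


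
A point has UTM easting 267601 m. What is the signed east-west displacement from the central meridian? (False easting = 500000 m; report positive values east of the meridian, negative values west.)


displacement = 267601 - 500000 = -232399 m

-232399 m


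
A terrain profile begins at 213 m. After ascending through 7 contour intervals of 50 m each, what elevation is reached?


elevation = 213 + 7 * 50 = 563 m

563 m


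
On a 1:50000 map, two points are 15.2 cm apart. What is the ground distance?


ground = 15.2 cm * 50000 / 100 = 7600.0 m = 7.6 km

7.6 km


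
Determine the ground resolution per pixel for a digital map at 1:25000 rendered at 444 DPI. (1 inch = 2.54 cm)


pixel_cm = 2.54 / 444 ≈ 0.005721 cm
ground = pixel_cm * 25000 / 100 = 2.54 * 25000 / (444 * 100) = 63500 / 44400 ≈ 1.43 m

1.43 m


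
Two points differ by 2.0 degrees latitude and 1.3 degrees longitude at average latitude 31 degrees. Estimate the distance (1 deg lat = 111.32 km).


dlat_km = 2.0 * 111.32 = 222.64
dlon_km = 1.3 * 111.32 * cos(31) ≈ 124.046
dist = sqrt(222.64^2 + 124.046^2) ≈ 254.9 km

254.9 km


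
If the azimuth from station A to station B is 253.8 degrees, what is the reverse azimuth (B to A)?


back azimuth = (253.8 + 180) mod 360 = 73.8 degrees

73.8 degrees


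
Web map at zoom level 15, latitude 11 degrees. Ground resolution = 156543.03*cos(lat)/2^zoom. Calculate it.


res = 156543.03 * cos(11) / 2^15 = 156543.03 * 0.98162718 / 32768 = 4.69 m/pixel

4.69 m/pixel


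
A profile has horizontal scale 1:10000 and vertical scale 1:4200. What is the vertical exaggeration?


VE = horizontal_scale / vertical_scale = 10000 / 4200 ≈ 2.4

2.4x


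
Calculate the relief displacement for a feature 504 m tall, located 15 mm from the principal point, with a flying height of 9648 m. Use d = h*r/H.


d = h * r / H = 504 * 15 / 9648 = 0.78 mm

0.78 mm


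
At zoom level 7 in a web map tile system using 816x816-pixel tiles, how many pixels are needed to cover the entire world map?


tiles per axis = 2^7 = 128
total tiles = 128^2 = 16384
pixels per axis = 128 * 816 = 104448
total pixels = 104448^2 = 10909384704

10909384704 pixels


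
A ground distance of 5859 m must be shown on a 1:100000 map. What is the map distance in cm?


map_cm = 5859 * 100 / 100000 = 5.859 cm ≈ 5.86 cm

5.86 cm


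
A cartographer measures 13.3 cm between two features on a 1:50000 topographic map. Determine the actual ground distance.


ground = 13.3 cm * 50000 / 100 = 6650.0 m = 6.65 km

6.65 km


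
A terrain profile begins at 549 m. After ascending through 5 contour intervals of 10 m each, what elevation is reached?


elevation = 549 + 5 * 10 = 599 m

599 m


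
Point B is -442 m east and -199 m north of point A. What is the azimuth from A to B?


az = atan2(-442, -199) = -114.2 deg
adjusted to 0-360: 245.8 degrees

245.8 degrees


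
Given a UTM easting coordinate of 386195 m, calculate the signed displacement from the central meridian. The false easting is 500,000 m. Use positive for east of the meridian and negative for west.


displacement = 386195 - 500000 = -113805 m

-113805 m


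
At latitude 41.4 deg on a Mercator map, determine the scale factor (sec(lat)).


SF = 1 / cos(41.4) = 1 / 0.750111 = 1.333

1.333


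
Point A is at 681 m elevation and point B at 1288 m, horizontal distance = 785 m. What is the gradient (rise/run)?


gradient = (1288 - 681) / 785 = 607 / 785 = 0.7732

0.7732


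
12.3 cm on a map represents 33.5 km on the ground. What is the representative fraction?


ground = 33.5 km = 3350000 cm; RF denominator = ground / map = 3350000 / 12.3 ≈ 272358; RF = 1:272358

1:272358


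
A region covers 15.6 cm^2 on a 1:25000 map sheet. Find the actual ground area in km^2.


ground_area = 15.6 * (25000/100)^2 = 975000.0 m^2 = 0.975 km^2

0.975 km^2


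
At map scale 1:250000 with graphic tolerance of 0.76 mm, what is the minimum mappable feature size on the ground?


ground = 0.76 mm * 250000 / 1000 = 190.0 m

190.0 m


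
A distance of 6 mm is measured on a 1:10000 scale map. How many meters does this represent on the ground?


ground = 6 mm * 10000 / 1000 = 60.0 m

60.0 m


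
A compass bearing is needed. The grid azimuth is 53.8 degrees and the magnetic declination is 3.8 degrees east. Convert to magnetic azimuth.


magnetic azimuth = grid azimuth - declination (east +ve)
mag_az = 53.8 - 3.8 = 50.0 degrees

50.0 degrees


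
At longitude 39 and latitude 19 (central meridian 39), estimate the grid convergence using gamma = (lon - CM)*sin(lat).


gamma = (39 - 39) * sin(19) = 0 * 0.325568 = 0.0 degrees

0.0 degrees


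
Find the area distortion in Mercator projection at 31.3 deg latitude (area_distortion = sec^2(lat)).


area_distortion = 1/cos^2(31.3) = 1.37

1.37


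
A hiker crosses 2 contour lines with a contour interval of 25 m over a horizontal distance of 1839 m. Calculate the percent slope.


elevation change = 2 * 25 = 50 m
slope = 50 / 1839 * 100 = 2.7%

2.7%


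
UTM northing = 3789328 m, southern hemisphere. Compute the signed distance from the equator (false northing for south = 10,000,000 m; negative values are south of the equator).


For southern: actual = 3789328 - 10000000 = -6210672 m

-6210672 m


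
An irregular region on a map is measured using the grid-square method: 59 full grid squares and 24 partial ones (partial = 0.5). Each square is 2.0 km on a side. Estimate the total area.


effective squares = 59 + 24 * 0.5 = 71.0
area = 71.0 * 4.0 = 284.0 km^2

284.0 km^2


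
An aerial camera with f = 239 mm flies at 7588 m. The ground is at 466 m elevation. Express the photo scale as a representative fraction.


scale = f / (H - h) = 239 mm / 7122 m = 239 / 7122000 = 1:29799

1:29799


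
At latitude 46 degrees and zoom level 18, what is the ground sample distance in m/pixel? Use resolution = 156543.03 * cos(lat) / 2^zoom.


res = 156543.03 * cos(46) / 2^18 = 156543.03 * 0.69465837 / 262144 = 0.41 m/pixel

0.41 m/pixel


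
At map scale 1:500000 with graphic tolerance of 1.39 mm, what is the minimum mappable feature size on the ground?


ground = 1.39 mm * 500000 / 1000 = 695.0 m

695.0 m


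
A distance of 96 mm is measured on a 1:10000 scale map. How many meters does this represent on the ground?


ground = 96 mm * 10000 / 1000 = 960.0 m

960.0 m


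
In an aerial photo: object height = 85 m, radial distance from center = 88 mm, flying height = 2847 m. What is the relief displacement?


d = h * r / H = 85 * 88 / 2847 = 2.63 mm

2.63 mm


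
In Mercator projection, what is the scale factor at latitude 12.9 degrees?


SF = 1 / cos(12.9) = 1 / 0.974761 = 1.026

1.026


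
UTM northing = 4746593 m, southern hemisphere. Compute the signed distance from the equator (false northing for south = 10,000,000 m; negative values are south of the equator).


For southern: actual = 4746593 - 10000000 = -5253407 m

-5253407 m


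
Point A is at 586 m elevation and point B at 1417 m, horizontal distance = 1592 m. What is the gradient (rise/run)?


gradient = (1417 - 586) / 1592 = 831 / 1592 = 0.522

0.522


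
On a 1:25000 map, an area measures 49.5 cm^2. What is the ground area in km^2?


ground_area = 49.5 * (25000/100)^2 = 3093750.0 m^2 = 3.09375 km^2 ≈ 3.094 km^2

3.094 km^2


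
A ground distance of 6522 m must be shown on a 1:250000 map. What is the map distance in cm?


map_cm = 6522 * 100 / 250000 = 2.6088 cm ≈ 2.61 cm

2.61 cm


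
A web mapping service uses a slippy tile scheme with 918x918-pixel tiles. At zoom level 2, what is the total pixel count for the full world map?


tiles per axis = 2^2 = 4
total tiles = 4^2 = 16
pixels per axis = 4 * 918 = 3672
total pixels = 3672^2 = 13483584

13483584 pixels


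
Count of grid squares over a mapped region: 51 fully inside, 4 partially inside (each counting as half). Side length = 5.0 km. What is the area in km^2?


effective squares = 51 + 4 * 0.5 = 53.0
area = 53.0 * 25.0 = 1325.0 km^2

1325.0 km^2


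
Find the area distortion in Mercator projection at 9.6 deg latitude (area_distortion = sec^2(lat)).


area_distortion = 1/cos^2(9.6) = 1.029

1.029


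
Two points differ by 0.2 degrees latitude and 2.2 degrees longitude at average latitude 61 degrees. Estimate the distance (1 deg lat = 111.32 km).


dlat_km = 0.2 * 111.32 = 22.264
dlon_km = 2.2 * 111.32 * cos(61) ≈ 118.732
dist = sqrt(22.264^2 + 118.732^2) ≈ 120.8 km

120.8 km


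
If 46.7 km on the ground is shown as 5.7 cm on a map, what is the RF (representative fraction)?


ground = 46.7 km = 4670000 cm; RF denominator = ground / map = 4670000 / 5.7 ≈ 819298; RF = 1:819298

1:819298


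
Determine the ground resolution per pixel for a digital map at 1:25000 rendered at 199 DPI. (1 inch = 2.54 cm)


pixel_cm = 2.54 / 199 ≈ 0.012764 cm
ground = pixel_cm * 25000 / 100 = 2.54 * 25000 / (199 * 100) = 63500 / 19900 ≈ 3.19 m

3.19 m


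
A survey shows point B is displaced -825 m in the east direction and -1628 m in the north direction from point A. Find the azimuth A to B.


az = atan2(-825, -1628) = -153.1 deg
adjusted to 0-360: 206.9 degrees

206.9 degrees


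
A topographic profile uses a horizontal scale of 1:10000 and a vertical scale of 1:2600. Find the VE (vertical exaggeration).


VE = horizontal_scale / vertical_scale = 10000 / 2600 ≈ 3.8

3.8x


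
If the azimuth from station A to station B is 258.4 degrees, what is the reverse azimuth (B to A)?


back azimuth = (258.4 + 180) mod 360 = 78.4 degrees

78.4 degrees


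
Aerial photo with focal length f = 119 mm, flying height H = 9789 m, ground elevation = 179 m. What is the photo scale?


scale = f / (H - h) = 119 mm / 9610 m = 119 / 9610000 = 1:80756

1:80756


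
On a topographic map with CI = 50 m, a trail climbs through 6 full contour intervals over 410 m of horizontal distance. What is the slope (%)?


elevation change = 6 * 50 = 300 m
slope = 300 / 410 * 100 = 73.2%

73.2%


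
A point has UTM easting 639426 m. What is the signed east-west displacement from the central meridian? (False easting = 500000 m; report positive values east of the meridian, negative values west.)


displacement = 639426 - 500000 = 139426 m

139426 m


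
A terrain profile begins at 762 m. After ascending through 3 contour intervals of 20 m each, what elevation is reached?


elevation = 762 + 3 * 20 = 822 m

822 m


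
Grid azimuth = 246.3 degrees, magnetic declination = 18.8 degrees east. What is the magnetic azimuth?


magnetic azimuth = grid azimuth - declination (east +ve)
mag_az = 246.3 - 18.8 = 227.5 degrees

227.5 degrees


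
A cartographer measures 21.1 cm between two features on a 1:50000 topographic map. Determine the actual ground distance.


ground = 21.1 cm * 50000 / 100 = 10550.0 m = 10.55 km

10.55 km


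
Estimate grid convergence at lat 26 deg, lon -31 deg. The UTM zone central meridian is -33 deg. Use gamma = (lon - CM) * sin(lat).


gamma = (-31 - -33) * sin(26) = 2 * 0.438371 = 0.877 degrees

0.877 degrees


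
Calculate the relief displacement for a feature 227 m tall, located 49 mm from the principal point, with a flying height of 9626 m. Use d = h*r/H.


d = h * r / H = 227 * 49 / 9626 = 1.16 mm

1.16 mm


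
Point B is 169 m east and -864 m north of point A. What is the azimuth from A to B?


az = atan2(169, -864) = 168.9 deg
adjusted to 0-360: 168.9 degrees

168.9 degrees


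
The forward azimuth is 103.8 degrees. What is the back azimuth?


back azimuth = (103.8 + 180) mod 360 = 283.8 degrees

283.8 degrees


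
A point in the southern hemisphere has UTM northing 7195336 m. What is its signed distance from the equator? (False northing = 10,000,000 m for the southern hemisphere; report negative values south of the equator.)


For southern: actual = 7195336 - 10000000 = -2804664 m

-2804664 m


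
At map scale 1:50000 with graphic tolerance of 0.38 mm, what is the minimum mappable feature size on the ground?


ground = 0.38 mm * 50000 / 1000 = 19.0 m

19.0 m


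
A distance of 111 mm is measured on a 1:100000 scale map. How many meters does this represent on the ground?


ground = 111 mm * 100000 / 1000 = 11100.0 m

11100.0 m


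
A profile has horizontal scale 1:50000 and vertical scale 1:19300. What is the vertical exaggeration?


VE = horizontal_scale / vertical_scale = 50000 / 19300 ≈ 2.6

2.6x


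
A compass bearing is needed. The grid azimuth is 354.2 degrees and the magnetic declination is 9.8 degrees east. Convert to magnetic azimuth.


magnetic azimuth = grid azimuth - declination (east +ve)
mag_az = 354.2 - 9.8 = 344.4 degrees

344.4 degrees


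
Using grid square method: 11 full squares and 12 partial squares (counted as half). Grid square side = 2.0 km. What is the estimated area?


effective squares = 11 + 12 * 0.5 = 17.0
area = 17.0 * 4.0 = 68.0 km^2

68.0 km^2


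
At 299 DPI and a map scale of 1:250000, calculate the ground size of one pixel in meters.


pixel_cm = 2.54 / 299 ≈ 0.008495 cm
ground = pixel_cm * 250000 / 100 = 2.54 * 250000 / (299 * 100) = 635000 / 29900 ≈ 21.24 m

21.24 m


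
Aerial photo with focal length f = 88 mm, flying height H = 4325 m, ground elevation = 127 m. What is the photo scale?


scale = f / (H - h) = 88 mm / 4198 m = 88 / 4198000 = 1:47705

1:47705


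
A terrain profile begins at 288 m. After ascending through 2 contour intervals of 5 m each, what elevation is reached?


elevation = 288 + 2 * 5 = 298 m

298 m


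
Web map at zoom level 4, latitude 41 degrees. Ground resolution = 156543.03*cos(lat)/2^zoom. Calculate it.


res = 156543.03 * cos(41) / 2^4 = 156543.03 * 0.75470958 / 16 = 7384.03 m/pixel

7384.03 m/pixel


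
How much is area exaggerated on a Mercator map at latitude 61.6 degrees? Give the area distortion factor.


area_distortion = 1/cos^2(61.6) = 4.421

4.421


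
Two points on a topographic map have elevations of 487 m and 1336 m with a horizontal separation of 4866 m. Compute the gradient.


gradient = (1336 - 487) / 4866 = 849 / 4866 = 0.1745

0.1745


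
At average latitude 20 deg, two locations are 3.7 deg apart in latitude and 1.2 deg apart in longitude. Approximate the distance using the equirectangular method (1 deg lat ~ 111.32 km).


dlat_km = 3.7 * 111.32 = 411.884
dlon_km = 1.2 * 111.32 * cos(20) ≈ 125.528
dist = sqrt(411.884^2 + 125.528^2) ≈ 430.6 km

430.6 km


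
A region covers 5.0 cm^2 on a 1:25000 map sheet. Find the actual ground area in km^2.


ground_area = 5.0 * (25000/100)^2 = 312500.0 m^2 = 0.3125 km^2 ≈ 0.313 km^2

0.313 km^2


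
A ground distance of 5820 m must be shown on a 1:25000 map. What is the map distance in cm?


map_cm = 5820 * 100 / 25000 = 23.28 cm

23.28 cm


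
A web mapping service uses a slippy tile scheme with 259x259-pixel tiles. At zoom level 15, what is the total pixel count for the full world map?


tiles per axis = 2^15 = 32768
total tiles = 32768^2 = 1073741824
pixels per axis = 32768 * 259 = 8486912
total pixels = 8486912^2 = 72027675295744

72027675295744 pixels


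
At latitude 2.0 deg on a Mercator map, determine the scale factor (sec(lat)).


SF = 1 / cos(2.0) = 1 / 0.999391 = 1.001

1.001


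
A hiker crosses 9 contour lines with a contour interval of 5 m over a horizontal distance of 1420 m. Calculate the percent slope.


elevation change = 9 * 5 = 45 m
slope = 45 / 1420 * 100 = 3.2%

3.2%


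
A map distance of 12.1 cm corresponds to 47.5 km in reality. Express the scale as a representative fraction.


ground = 47.5 km = 4750000 cm; RF denominator = ground / map = 4750000 / 12.1 ≈ 392562; RF = 1:392562

1:392562


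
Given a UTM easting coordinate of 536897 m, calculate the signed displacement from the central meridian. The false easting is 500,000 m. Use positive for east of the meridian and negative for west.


displacement = 536897 - 500000 = 36897 m

36897 m


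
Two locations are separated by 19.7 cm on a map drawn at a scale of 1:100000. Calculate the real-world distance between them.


ground = 19.7 cm * 100000 / 100 = 19700.0 m = 19.7 km

19.7 km


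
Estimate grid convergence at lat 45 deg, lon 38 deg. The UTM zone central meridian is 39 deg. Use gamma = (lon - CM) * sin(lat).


gamma = (38 - 39) * sin(45) = -1 * 0.707107 = -0.707 degrees

-0.707 degrees


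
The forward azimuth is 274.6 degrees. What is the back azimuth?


back azimuth = (274.6 + 180) mod 360 = 94.6 degrees

94.6 degrees


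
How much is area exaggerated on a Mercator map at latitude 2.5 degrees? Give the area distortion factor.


area_distortion = 1/cos^2(2.5) = 1.002

1.002


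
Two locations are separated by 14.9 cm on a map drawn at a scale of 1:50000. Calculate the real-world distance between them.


ground = 14.9 cm * 50000 / 100 = 7450.0 m = 7.45 km

7.45 km


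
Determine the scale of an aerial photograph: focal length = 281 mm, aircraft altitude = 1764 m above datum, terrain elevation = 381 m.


scale = f / (H - h) = 281 mm / 1383 m = 281 / 1383000 = 1:4922

1:4922


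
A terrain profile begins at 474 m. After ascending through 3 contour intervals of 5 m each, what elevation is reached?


elevation = 474 + 3 * 5 = 489 m

489 m


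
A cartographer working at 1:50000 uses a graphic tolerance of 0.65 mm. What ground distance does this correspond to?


ground = 0.65 mm * 50000 / 1000 = 32.5 m

32.5 m


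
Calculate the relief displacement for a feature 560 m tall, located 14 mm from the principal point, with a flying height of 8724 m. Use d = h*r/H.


d = h * r / H = 560 * 14 / 8724 = 0.9 mm

0.9 mm


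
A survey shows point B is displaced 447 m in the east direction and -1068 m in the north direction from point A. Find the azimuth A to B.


az = atan2(447, -1068) = 157.3 deg
adjusted to 0-360: 157.3 degrees

157.3 degrees


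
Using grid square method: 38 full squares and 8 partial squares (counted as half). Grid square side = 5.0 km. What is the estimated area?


effective squares = 38 + 8 * 0.5 = 42.0
area = 42.0 * 25.0 = 1050.0 km^2

1050.0 km^2


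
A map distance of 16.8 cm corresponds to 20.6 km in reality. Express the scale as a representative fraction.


ground = 20.6 km = 2060000 cm; RF denominator = ground / map = 2060000 / 16.8 ≈ 122619; RF = 1:122619

1:122619


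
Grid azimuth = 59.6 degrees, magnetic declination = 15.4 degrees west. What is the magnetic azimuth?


magnetic azimuth = grid azimuth - declination (east +ve)
mag_az = 59.6 - -15.4 = 75.0 degrees

75.0 degrees


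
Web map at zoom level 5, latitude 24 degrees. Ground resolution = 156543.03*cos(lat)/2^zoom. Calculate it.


res = 156543.03 * cos(24) / 2^5 = 156543.03 * 0.91354546 / 32 = 4469.04 m/pixel

4469.04 m/pixel


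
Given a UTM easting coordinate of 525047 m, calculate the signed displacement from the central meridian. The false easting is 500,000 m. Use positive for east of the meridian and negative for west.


displacement = 525047 - 500000 = 25047 m

25047 m


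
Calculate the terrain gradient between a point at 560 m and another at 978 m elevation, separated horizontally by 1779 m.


gradient = (978 - 560) / 1779 = 418 / 1779 = 0.235

0.235


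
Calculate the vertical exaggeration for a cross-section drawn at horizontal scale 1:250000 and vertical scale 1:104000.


VE = horizontal_scale / vertical_scale = 250000 / 104000 ≈ 2.4

2.4x


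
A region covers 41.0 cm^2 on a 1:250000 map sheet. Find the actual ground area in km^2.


ground_area = 41.0 * (250000/100)^2 = 256250000.0 m^2 = 256.25 km^2

256.25 km^2


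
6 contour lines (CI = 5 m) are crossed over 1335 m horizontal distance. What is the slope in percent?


elevation change = 6 * 5 = 30 m
slope = 30 / 1335 * 100 = 2.2%

2.2%


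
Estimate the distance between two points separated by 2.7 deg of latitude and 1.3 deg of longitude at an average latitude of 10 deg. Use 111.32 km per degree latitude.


dlat_km = 2.7 * 111.32 = 300.564
dlon_km = 1.3 * 111.32 * cos(10) ≈ 142.517
dist = sqrt(300.564^2 + 142.517^2) ≈ 332.6 km

332.6 km


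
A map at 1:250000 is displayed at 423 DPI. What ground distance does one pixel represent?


pixel_cm = 2.54 / 423 ≈ 0.006005 cm
ground = pixel_cm * 250000 / 100 = 2.54 * 250000 / (423 * 100) = 635000 / 42300 ≈ 15.01 m

15.01 m


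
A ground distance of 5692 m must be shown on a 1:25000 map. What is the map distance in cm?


map_cm = 5692 * 100 / 25000 = 22.768 cm ≈ 22.77 cm

22.77 cm


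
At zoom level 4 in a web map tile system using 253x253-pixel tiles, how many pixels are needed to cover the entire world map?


tiles per axis = 2^4 = 16
total tiles = 16^2 = 256
pixels per axis = 16 * 253 = 4048
total pixels = 4048^2 = 16386304

16386304 pixels


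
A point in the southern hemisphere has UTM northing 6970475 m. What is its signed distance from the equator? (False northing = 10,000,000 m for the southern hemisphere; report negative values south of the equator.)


For southern: actual = 6970475 - 10000000 = -3029525 m

-3029525 m


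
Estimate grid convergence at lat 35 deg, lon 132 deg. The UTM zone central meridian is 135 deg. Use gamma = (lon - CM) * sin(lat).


gamma = (132 - 135) * sin(35) = -3 * 0.573576 = -1.721 degrees

-1.721 degrees


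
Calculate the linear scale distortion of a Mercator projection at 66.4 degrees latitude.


SF = 1 / cos(66.4) = 1 / 0.400349 = 2.498

2.498


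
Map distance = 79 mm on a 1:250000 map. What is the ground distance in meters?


ground = 79 mm * 250000 / 1000 = 19750.0 m

19750.0 m


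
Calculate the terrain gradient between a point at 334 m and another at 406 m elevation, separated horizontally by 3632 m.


gradient = (406 - 334) / 3632 = 72 / 3632 = 0.0198

0.0198


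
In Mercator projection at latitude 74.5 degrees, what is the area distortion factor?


area_distortion = 1/cos^2(74.5) = 14.002

14.002


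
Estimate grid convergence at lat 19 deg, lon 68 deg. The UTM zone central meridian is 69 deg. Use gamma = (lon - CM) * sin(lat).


gamma = (68 - 69) * sin(19) = -1 * 0.325568 = -0.326 degrees

-0.326 degrees


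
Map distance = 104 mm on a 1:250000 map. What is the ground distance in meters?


ground = 104 mm * 250000 / 1000 = 26000.0 m

26000.0 m


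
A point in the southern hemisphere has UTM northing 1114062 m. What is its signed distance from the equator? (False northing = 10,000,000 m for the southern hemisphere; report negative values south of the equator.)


For southern: actual = 1114062 - 10000000 = -8885938 m

-8885938 m


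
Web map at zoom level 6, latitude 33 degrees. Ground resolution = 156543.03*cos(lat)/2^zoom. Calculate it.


res = 156543.03 * cos(33) / 2^6 = 156543.03 * 0.83867057 / 64 = 2051.38 m/pixel

2051.38 m/pixel


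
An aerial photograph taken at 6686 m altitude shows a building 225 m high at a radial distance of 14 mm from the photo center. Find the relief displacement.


d = h * r / H = 225 * 14 / 6686 = 0.47 mm

0.47 mm


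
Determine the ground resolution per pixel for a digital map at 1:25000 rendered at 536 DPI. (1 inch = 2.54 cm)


pixel_cm = 2.54 / 536 ≈ 0.004739 cm
ground = pixel_cm * 25000 / 100 = 2.54 * 25000 / (536 * 100) = 63500 / 53600 ≈ 1.18 m

1.18 m


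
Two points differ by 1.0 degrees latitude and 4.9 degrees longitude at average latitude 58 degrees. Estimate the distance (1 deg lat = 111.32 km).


dlat_km = 1.0 * 111.32 = 111.32
dlon_km = 4.9 * 111.32 * cos(58) ≈ 289.054
dist = sqrt(111.32^2 + 289.054^2) ≈ 309.7 km

309.7 km


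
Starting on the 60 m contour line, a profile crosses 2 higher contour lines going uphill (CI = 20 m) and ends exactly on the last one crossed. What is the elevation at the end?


elevation = 60 + 2 * 20 = 100 m

100 m


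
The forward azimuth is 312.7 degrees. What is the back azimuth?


back azimuth = (312.7 + 180) mod 360 = 132.7 degrees

132.7 degrees


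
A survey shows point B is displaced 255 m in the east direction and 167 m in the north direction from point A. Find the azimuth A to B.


az = atan2(255, 167) = 56.8 deg
adjusted to 0-360: 56.8 degrees

56.8 degrees


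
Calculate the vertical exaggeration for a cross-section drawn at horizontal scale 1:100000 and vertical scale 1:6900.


VE = horizontal_scale / vertical_scale = 100000 / 6900 ≈ 14.5

14.5x


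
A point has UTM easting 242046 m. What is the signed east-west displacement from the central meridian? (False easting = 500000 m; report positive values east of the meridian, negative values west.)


displacement = 242046 - 500000 = -257954 m

-257954 m


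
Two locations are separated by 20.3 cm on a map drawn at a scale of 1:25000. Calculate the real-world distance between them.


ground = 20.3 cm * 25000 / 100 = 5075.0 m = 5.075 km

5.075 km


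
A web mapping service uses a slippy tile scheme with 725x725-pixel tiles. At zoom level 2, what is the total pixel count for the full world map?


tiles per axis = 2^2 = 4
total tiles = 4^2 = 16
pixels per axis = 4 * 725 = 2900
total pixels = 2900^2 = 8410000

8410000 pixels


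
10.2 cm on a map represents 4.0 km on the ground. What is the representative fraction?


ground = 4.0 km = 400000 cm; RF denominator = ground / map = 400000 / 10.2 ≈ 39216; RF = 1:39216

1:39216


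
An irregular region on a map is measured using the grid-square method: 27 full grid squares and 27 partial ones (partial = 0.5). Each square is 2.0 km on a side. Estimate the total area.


effective squares = 27 + 27 * 0.5 = 40.5
area = 40.5 * 4.0 = 162.0 km^2

162.0 km^2


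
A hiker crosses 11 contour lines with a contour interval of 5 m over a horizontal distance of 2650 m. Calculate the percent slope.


elevation change = 11 * 5 = 55 m
slope = 55 / 2650 * 100 = 2.1%

2.1%


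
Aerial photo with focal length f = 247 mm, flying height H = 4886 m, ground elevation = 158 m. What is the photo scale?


scale = f / (H - h) = 247 mm / 4728 m = 247 / 4728000 = 1:19142

1:19142


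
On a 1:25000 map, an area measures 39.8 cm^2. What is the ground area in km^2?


ground_area = 39.8 * (25000/100)^2 = 2487500.0 m^2 = 2.4875 km^2 ≈ 2.488 km^2

2.488 km^2


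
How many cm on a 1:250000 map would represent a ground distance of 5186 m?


map_cm = 5186 * 100 / 250000 = 2.0744 cm ≈ 2.07 cm

2.07 cm


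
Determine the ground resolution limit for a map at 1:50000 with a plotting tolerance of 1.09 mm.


ground = 1.09 mm * 50000 / 1000 = 54.5 m

54.5 m


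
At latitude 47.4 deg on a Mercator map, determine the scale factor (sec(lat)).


SF = 1 / cos(47.4) = 1 / 0.676876 = 1.477

1.477


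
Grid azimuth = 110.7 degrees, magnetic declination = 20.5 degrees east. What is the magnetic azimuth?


magnetic azimuth = grid azimuth - declination (east +ve)
mag_az = 110.7 - 20.5 = 90.2 degrees

90.2 degrees


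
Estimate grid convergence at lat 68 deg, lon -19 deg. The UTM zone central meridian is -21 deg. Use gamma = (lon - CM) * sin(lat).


gamma = (-19 - -21) * sin(68) = 2 * 0.927184 = 1.854 degrees

1.854 degrees


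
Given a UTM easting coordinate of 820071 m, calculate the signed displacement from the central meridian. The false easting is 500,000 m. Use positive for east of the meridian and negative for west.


displacement = 820071 - 500000 = 320071 m

320071 m


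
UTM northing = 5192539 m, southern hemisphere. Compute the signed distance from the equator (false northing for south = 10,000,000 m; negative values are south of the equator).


For southern: actual = 5192539 - 10000000 = -4807461 m

-4807461 m


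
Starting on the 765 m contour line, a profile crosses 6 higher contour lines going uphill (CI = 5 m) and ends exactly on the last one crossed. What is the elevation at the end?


elevation = 765 + 6 * 5 = 795 m

795 m


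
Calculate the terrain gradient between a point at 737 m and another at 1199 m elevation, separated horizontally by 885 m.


gradient = (1199 - 737) / 885 = 462 / 885 = 0.522

0.522


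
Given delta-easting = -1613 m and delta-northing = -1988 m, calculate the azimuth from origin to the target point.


az = atan2(-1613, -1988) = -140.9 deg
adjusted to 0-360: 219.1 degrees

219.1 degrees


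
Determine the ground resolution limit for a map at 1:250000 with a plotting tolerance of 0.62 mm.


ground = 0.62 mm * 250000 / 1000 = 155.0 m

155.0 m


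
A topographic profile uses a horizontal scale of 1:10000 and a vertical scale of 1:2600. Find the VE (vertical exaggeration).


VE = horizontal_scale / vertical_scale = 10000 / 2600 ≈ 3.8

3.8x


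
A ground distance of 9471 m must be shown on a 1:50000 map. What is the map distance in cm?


map_cm = 9471 * 100 / 50000 = 18.942 cm ≈ 18.94 cm

18.94 cm


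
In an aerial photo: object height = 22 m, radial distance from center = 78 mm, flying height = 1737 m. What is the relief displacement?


d = h * r / H = 22 * 78 / 1737 = 0.99 mm

0.99 mm


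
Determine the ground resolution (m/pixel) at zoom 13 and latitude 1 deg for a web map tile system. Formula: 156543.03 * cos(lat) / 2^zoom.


res = 156543.03 * cos(1) / 2^13 = 156543.03 * 0.9998477 / 8192 = 19.11 m/pixel

19.11 m/pixel


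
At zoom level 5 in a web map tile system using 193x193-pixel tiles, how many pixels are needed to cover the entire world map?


tiles per axis = 2^5 = 32
total tiles = 32^2 = 1024
pixels per axis = 32 * 193 = 6176
total pixels = 6176^2 = 38142976

38142976 pixels


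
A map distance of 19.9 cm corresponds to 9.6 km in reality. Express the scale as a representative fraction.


ground = 9.6 km = 960000 cm; RF denominator = ground / map = 960000 / 19.9 ≈ 48241; RF = 1:48241

1:48241


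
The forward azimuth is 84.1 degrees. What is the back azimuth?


back azimuth = (84.1 + 180) mod 360 = 264.1 degrees

264.1 degrees


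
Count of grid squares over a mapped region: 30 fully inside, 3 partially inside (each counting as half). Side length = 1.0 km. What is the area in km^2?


effective squares = 30 + 3 * 0.5 = 31.5
area = 31.5 * 1.0 = 31.5 km^2

31.5 km^2


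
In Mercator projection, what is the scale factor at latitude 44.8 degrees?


SF = 1 / cos(44.8) = 1 / 0.709571 = 1.409

1.409


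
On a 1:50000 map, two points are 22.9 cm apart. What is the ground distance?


ground = 22.9 cm * 50000 / 100 = 11450.0 m = 11.45 km

11.45 km


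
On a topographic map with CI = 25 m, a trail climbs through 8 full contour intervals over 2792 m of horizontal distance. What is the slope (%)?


elevation change = 8 * 25 = 200 m
slope = 200 / 2792 * 100 = 7.2%

7.2%


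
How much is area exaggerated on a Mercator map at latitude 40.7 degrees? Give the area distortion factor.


area_distortion = 1/cos^2(40.7) = 1.74

1.74


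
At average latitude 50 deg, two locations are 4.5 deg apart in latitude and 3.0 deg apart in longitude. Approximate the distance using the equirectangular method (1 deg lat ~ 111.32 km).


dlat_km = 4.5 * 111.32 = 500.94
dlon_km = 3.0 * 111.32 * cos(50) ≈ 214.665
dist = sqrt(500.94^2 + 214.665^2) ≈ 545.0 km

545.0 km


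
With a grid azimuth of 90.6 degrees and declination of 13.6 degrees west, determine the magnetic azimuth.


magnetic azimuth = grid azimuth - declination (east +ve)
mag_az = 90.6 - -13.6 = 104.2 degrees

104.2 degrees


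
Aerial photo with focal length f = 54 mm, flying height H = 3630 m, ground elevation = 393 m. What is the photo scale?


scale = f / (H - h) = 54 mm / 3237 m = 54 / 3237000 = 1:59944

1:59944


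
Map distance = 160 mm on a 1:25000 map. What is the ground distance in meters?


ground = 160 mm * 25000 / 1000 = 4000.0 m

4000.0 m


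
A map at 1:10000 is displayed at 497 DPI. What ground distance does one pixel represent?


pixel_cm = 2.54 / 497 ≈ 0.005111 cm
ground = pixel_cm * 10000 / 100 = 2.54 * 10000 / (497 * 100) = 25400 / 49700 ≈ 0.51 m

0.51 m


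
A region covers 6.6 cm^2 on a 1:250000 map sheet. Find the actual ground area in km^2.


ground_area = 6.6 * (250000/100)^2 = 41250000.0 m^2 = 41.25 km^2

41.25 km^2


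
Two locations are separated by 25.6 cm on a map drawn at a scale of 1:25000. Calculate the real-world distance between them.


ground = 25.6 cm * 25000 / 100 = 6400.0 m = 6.4 km

6.4 km


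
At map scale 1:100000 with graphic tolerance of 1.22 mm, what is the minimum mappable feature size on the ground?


ground = 1.22 mm * 100000 / 1000 = 122.0 m

122.0 m


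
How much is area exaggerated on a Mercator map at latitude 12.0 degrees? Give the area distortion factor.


area_distortion = 1/cos^2(12.0) = 1.045

1.045


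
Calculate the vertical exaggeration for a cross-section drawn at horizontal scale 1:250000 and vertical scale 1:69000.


VE = horizontal_scale / vertical_scale = 250000 / 69000 ≈ 3.6

3.6x


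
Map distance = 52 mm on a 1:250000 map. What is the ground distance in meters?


ground = 52 mm * 250000 / 1000 = 13000.0 m

13000.0 m


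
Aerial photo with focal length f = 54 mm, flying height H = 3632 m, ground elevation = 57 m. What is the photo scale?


scale = f / (H - h) = 54 mm / 3575 m = 54 / 3575000 = 1:66204

1:66204


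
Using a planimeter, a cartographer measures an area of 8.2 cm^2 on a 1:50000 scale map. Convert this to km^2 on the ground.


ground_area = 8.2 * (50000/100)^2 = 2050000.0 m^2 = 2.05 km^2

2.05 km^2


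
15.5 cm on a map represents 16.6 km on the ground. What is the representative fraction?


ground = 16.6 km = 1660000 cm; RF denominator = ground / map = 1660000 / 15.5 ≈ 107097; RF = 1:107097

1:107097


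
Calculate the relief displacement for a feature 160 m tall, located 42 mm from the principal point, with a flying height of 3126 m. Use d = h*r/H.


d = h * r / H = 160 * 42 / 3126 = 2.15 mm

2.15 mm


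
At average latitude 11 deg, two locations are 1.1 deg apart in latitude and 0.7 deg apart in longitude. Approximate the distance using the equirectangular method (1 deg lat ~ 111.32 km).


dlat_km = 1.1 * 111.32 = 122.452
dlon_km = 0.7 * 111.32 * cos(11) ≈ 76.492
dist = sqrt(122.452^2 + 76.492^2) ≈ 144.4 km

144.4 km


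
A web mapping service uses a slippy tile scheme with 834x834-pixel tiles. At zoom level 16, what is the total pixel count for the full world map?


tiles per axis = 2^16 = 65536
total tiles = 65536^2 = 4294967296
pixels per axis = 65536 * 834 = 54657024
total pixels = 54657024^2 = 2987390272536576

2987390272536576 pixels


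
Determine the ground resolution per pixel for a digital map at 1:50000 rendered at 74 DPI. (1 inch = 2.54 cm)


pixel_cm = 2.54 / 74 ≈ 0.034324 cm
ground = pixel_cm * 50000 / 100 = 2.54 * 50000 / (74 * 100) = 127000 / 7400 ≈ 17.16 m

17.16 m


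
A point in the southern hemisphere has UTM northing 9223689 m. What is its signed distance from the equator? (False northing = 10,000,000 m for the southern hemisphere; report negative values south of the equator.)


For southern: actual = 9223689 - 10000000 = -776311 m

-776311 m


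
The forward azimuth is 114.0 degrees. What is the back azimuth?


back azimuth = (114.0 + 180) mod 360 = 294.0 degrees

294.0 degrees


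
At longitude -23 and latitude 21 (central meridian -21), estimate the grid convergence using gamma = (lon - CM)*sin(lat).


gamma = (-23 - -21) * sin(21) = -2 * 0.358368 = -0.717 degrees

-0.717 degrees


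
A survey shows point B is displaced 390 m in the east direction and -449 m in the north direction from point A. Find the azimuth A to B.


az = atan2(390, -449) = 139.0 deg
adjusted to 0-360: 139.0 degrees

139.0 degrees


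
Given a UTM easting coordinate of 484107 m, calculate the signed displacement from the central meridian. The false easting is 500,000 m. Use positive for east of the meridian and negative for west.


displacement = 484107 - 500000 = -15893 m

-15893 m


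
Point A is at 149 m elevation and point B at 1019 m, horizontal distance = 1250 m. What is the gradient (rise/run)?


gradient = (1019 - 149) / 1250 = 870 / 1250 = 0.696

0.696


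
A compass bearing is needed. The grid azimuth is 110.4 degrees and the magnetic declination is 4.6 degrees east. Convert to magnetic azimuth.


magnetic azimuth = grid azimuth - declination (east +ve)
mag_az = 110.4 - 4.6 = 105.8 degrees

105.8 degrees


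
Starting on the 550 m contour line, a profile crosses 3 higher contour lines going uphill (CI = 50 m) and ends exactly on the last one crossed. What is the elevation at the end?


elevation = 550 + 3 * 50 = 700 m

700 m


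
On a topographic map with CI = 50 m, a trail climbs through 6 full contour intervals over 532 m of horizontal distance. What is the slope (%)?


elevation change = 6 * 50 = 300 m
slope = 300 / 532 * 100 = 56.4%

56.4%


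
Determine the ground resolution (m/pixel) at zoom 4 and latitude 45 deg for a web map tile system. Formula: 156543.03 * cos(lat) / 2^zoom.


res = 156543.03 * cos(45) / 2^4 = 156543.03 * 0.70710678 / 16 = 6918.29 m/pixel

6918.29 m/pixel


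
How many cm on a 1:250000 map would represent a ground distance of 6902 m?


map_cm = 6902 * 100 / 250000 = 2.7608 cm ≈ 2.76 cm

2.76 cm


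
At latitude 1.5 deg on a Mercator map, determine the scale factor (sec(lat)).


SF = 1 / cos(1.5) = 1 / 0.999657 = 1.0

1.0


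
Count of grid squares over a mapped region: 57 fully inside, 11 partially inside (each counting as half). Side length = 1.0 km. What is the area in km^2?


effective squares = 57 + 11 * 0.5 = 62.5
area = 62.5 * 1.0 = 62.5 km^2

62.5 km^2


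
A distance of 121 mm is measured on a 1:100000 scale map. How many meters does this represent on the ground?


ground = 121 mm * 100000 / 1000 = 12100.0 m

12100.0 m


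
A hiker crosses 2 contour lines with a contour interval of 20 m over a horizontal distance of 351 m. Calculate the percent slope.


elevation change = 2 * 20 = 40 m
slope = 40 / 351 * 100 = 11.4%

11.4%


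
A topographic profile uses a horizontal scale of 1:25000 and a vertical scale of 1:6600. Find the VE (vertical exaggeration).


VE = horizontal_scale / vertical_scale = 25000 / 6600 ≈ 3.8

3.8x


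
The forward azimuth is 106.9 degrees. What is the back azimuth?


back azimuth = (106.9 + 180) mod 360 = 286.9 degrees

286.9 degrees


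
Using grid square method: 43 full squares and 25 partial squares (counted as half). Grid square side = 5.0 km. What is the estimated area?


effective squares = 43 + 25 * 0.5 = 55.5
area = 55.5 * 25.0 = 1387.5 km^2

1387.5 km^2


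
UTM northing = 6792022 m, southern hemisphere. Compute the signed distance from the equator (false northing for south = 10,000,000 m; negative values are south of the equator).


For southern: actual = 6792022 - 10000000 = -3207978 m

-3207978 m


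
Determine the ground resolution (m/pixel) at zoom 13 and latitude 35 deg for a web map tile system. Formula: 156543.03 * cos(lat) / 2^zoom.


res = 156543.03 * cos(35) / 2^13 = 156543.03 * 0.81915204 / 8192 = 15.65 m/pixel

15.65 m/pixel
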